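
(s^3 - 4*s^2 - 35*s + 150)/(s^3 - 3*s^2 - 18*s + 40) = (s^2 + s - 30)/(s^2 + 2*s - 8)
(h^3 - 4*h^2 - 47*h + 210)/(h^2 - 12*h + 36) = (h^2 + 2*h - 35)/(h - 6)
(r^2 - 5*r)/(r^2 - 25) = r/(r + 5)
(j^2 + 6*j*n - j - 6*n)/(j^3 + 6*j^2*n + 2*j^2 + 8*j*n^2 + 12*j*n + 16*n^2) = (j^2 + 6*j*n - j - 6*n)/(j^3 + 6*j^2*n + 2*j^2 + 8*j*n^2 + 12*j*n + 16*n^2)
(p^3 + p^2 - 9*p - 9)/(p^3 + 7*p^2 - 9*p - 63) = (p + 1)/(p + 7)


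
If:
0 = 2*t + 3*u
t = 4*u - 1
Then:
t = -3/11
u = 2/11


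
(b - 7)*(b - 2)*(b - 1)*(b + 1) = b^4 - 9*b^3 + 13*b^2 + 9*b - 14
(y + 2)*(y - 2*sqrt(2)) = y^2 - 2*sqrt(2)*y + 2*y - 4*sqrt(2)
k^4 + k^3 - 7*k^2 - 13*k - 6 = (k - 3)*(k + 1)^2*(k + 2)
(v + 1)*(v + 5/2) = v^2 + 7*v/2 + 5/2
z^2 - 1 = (z - 1)*(z + 1)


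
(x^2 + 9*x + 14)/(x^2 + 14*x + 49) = (x + 2)/(x + 7)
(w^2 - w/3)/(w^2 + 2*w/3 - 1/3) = w/(w + 1)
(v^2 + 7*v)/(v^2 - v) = (v + 7)/(v - 1)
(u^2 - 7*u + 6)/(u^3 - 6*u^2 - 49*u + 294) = (u - 1)/(u^2 - 49)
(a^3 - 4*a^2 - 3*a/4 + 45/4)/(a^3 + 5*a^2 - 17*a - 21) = (a^2 - a - 15/4)/(a^2 + 8*a + 7)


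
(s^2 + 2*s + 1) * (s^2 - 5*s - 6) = s^4 - 3*s^3 - 15*s^2 - 17*s - 6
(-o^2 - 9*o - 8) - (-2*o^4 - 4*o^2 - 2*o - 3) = 2*o^4 + 3*o^2 - 7*o - 5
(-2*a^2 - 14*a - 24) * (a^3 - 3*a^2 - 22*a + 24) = -2*a^5 - 8*a^4 + 62*a^3 + 332*a^2 + 192*a - 576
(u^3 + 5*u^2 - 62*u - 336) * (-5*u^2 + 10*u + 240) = -5*u^5 - 15*u^4 + 600*u^3 + 2260*u^2 - 18240*u - 80640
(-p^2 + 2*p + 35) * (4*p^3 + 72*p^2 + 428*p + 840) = -4*p^5 - 64*p^4 - 144*p^3 + 2536*p^2 + 16660*p + 29400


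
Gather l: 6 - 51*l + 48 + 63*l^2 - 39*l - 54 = 63*l^2 - 90*l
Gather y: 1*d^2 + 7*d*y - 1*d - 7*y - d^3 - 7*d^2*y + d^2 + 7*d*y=-d^3 + 2*d^2 - d + y*(-7*d^2 + 14*d - 7)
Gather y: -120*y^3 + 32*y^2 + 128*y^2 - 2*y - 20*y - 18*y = -120*y^3 + 160*y^2 - 40*y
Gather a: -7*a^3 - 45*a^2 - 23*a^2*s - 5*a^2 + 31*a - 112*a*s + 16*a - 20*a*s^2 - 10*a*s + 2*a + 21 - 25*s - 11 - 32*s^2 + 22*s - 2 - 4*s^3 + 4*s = -7*a^3 + a^2*(-23*s - 50) + a*(-20*s^2 - 122*s + 49) - 4*s^3 - 32*s^2 + s + 8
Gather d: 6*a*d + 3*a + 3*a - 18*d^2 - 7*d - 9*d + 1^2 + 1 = 6*a - 18*d^2 + d*(6*a - 16) + 2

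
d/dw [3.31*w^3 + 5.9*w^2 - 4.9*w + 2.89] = 9.93*w^2 + 11.8*w - 4.9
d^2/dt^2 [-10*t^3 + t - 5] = -60*t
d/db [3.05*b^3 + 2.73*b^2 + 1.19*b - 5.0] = 9.15*b^2 + 5.46*b + 1.19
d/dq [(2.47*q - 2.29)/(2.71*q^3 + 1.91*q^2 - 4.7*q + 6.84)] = (-13.3874*q^3 + 13.9*q^2 + 8.7478*q + 6.1318)/(7.3441*q^6 + 10.3522*q^5 - 21.8259*q^4 + 19.1188*q^3 + 48.2188*q^2 - 64.296*q + 46.7856)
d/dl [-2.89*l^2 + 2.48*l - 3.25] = 2.48 - 5.78*l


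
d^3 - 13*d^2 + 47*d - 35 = (d - 7)*(d - 5)*(d - 1)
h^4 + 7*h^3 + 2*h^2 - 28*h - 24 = (h - 2)*(h + 1)*(h + 2)*(h + 6)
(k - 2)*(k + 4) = k^2 + 2*k - 8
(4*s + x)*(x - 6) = 4*s*x - 24*s + x^2 - 6*x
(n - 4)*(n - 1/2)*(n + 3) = n^3 - 3*n^2/2 - 23*n/2 + 6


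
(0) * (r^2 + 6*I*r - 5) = 0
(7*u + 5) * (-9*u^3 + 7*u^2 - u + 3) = -63*u^4 + 4*u^3 + 28*u^2 + 16*u + 15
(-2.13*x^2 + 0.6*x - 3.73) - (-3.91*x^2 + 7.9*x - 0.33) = 1.78*x^2 - 7.3*x - 3.4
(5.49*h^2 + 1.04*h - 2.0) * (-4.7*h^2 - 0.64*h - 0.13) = -25.803*h^4 - 8.4016*h^3 + 8.0207*h^2 + 1.1448*h + 0.26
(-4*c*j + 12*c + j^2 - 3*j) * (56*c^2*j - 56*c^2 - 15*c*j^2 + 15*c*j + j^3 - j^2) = -224*c^3*j^2 + 896*c^3*j - 672*c^3 + 116*c^2*j^3 - 464*c^2*j^2 + 348*c^2*j - 19*c*j^4 + 76*c*j^3 - 57*c*j^2 + j^5 - 4*j^4 + 3*j^3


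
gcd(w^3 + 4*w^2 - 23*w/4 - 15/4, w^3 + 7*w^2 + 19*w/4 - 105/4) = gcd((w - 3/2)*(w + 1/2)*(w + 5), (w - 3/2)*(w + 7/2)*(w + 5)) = w^2 + 7*w/2 - 15/2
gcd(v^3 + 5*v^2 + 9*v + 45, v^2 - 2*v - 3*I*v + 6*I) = v - 3*I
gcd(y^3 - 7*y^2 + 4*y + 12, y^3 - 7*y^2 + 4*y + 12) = y^3 - 7*y^2 + 4*y + 12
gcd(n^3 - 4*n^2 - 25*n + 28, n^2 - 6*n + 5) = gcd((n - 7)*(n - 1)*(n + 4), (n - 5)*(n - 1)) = n - 1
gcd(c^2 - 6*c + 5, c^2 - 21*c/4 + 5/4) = c - 5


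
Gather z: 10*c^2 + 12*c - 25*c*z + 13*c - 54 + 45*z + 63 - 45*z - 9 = 10*c^2 - 25*c*z + 25*c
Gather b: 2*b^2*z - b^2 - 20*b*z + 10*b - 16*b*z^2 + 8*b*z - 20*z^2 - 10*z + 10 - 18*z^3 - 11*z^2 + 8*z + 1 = b^2*(2*z - 1) + b*(-16*z^2 - 12*z + 10) - 18*z^3 - 31*z^2 - 2*z + 11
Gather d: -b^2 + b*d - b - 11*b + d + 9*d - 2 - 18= -b^2 - 12*b + d*(b + 10) - 20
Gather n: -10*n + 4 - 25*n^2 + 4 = -25*n^2 - 10*n + 8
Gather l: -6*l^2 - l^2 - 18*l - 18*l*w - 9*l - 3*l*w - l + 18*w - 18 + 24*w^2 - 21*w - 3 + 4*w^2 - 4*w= -7*l^2 + l*(-21*w - 28) + 28*w^2 - 7*w - 21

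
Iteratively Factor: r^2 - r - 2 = (r + 1)*(r - 2)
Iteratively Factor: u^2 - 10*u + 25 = (u - 5)*(u - 5)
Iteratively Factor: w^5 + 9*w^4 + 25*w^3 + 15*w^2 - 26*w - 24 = (w + 2)*(w^4 + 7*w^3 + 11*w^2 - 7*w - 12) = (w + 2)*(w + 3)*(w^3 + 4*w^2 - w - 4) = (w - 1)*(w + 2)*(w + 3)*(w^2 + 5*w + 4) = (w - 1)*(w + 2)*(w + 3)*(w + 4)*(w + 1)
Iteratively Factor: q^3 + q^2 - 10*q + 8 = (q - 2)*(q^2 + 3*q - 4) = (q - 2)*(q + 4)*(q - 1)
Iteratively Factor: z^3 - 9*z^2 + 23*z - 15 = (z - 3)*(z^2 - 6*z + 5) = (z - 3)*(z - 1)*(z - 5)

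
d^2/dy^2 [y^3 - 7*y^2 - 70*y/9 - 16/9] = 6*y - 14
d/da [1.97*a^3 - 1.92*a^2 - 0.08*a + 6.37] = 5.91*a^2 - 3.84*a - 0.08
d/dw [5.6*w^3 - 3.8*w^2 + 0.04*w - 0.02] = 16.8*w^2 - 7.6*w + 0.04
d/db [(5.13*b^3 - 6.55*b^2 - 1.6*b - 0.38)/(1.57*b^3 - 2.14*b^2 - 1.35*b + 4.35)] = (3.5527136788005e-15*b^5 - 0.694700000000005*b^4 - 8.827*b^3 + 74.1548*b^2 - 58.6114*b - 7.473)/(2.4649*b^6 - 6.7196*b^5 + 0.340599999999999*b^4 + 19.437*b^3 - 16.7955*b^2 - 11.745*b + 18.9225)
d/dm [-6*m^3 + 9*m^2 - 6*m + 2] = -18*m^2 + 18*m - 6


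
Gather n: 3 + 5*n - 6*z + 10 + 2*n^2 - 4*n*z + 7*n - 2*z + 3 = 2*n^2 + n*(12 - 4*z) - 8*z + 16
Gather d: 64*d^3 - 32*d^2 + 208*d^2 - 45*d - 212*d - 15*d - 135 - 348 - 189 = 64*d^3 + 176*d^2 - 272*d - 672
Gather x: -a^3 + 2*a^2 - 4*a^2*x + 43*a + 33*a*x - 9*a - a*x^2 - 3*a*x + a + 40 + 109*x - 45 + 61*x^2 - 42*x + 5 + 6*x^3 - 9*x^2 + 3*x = -a^3 + 2*a^2 + 35*a + 6*x^3 + x^2*(52 - a) + x*(-4*a^2 + 30*a + 70)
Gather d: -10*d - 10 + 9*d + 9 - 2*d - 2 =-3*d - 3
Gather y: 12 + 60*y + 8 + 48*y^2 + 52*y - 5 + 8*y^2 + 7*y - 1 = 56*y^2 + 119*y + 14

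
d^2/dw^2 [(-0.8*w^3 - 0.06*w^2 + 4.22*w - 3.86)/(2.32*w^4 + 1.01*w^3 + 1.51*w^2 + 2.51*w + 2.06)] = (-8.61184*w^9 - 1.937664*w^8 + 288.536544*w^7 - 189.350444*w^6 - 48.69078*w^5 - 371.712816*w^4 - 592.517748*w^3 - 19.208136*w^2 - 138.721692*w - 68.772036)/(12.487168*w^12 + 16.308672*w^11 + 31.482168*w^10 + 62.789165*w^9 + 89.042373*w^8 + 96.3102*w^7 + 119.863423*w^6 + 127.083444*w^5 + 103.499763*w^4 + 75.516995*w^3 + 58.158126*w^2 + 31.954308*w + 8.741816)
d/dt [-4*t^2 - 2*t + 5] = -8*t - 2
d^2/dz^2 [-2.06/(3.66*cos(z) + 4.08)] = (-30.761568*cos(z) + 13.797468*cos(2*z) - 41.392404)/(3.66*cos(z) + 4.08)^3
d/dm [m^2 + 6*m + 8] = 2*m + 6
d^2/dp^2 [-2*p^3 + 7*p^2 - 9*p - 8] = 14 - 12*p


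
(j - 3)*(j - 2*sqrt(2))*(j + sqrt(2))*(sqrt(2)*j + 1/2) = sqrt(2)*j^4 - 3*sqrt(2)*j^3 - 3*j^3/2 - 9*sqrt(2)*j^2/2 + 9*j^2/2 - 2*j + 27*sqrt(2)*j/2 + 6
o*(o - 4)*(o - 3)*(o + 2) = o^4 - 5*o^3 - 2*o^2 + 24*o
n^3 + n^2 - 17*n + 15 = (n - 3)*(n - 1)*(n + 5)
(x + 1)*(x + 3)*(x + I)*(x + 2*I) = x^4 + 4*x^3 + 3*I*x^3 + x^2 + 12*I*x^2 - 8*x + 9*I*x - 6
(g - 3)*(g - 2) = g^2 - 5*g + 6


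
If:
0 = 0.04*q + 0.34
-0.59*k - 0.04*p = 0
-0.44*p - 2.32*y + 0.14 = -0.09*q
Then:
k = 0.357473035439137*y + 0.0963020030816641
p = -5.27272727272727*y - 1.42045454545455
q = -8.50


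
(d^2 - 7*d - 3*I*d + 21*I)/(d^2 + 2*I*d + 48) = (d^2 - 7*d - 3*I*d + 21*I)/(d^2 + 2*I*d + 48)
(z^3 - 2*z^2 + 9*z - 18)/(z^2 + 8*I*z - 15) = (z^2 - z*(2 + 3*I) + 6*I)/(z + 5*I)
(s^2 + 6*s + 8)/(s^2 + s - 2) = (s + 4)/(s - 1)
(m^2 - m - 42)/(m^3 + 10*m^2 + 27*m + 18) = (m - 7)/(m^2 + 4*m + 3)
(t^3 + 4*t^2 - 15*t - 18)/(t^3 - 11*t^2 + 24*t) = (t^2 + 7*t + 6)/(t*(t - 8))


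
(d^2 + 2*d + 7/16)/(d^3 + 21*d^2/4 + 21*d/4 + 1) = (d + 7/4)/(d^2 + 5*d + 4)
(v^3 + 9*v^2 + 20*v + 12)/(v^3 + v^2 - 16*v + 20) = (v^3 + 9*v^2 + 20*v + 12)/(v^3 + v^2 - 16*v + 20)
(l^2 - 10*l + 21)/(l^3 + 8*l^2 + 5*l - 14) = (l^2 - 10*l + 21)/(l^3 + 8*l^2 + 5*l - 14)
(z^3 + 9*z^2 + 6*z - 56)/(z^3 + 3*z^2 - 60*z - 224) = (z - 2)/(z - 8)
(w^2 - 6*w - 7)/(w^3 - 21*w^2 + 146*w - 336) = (w + 1)/(w^2 - 14*w + 48)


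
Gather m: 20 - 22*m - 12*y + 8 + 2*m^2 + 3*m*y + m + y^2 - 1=2*m^2 + m*(3*y - 21) + y^2 - 12*y + 27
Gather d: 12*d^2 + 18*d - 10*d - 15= 12*d^2 + 8*d - 15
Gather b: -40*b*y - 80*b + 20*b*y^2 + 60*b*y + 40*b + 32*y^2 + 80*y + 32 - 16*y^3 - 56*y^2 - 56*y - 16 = b*(20*y^2 + 20*y - 40) - 16*y^3 - 24*y^2 + 24*y + 16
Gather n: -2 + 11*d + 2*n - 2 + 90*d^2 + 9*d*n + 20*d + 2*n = 90*d^2 + 31*d + n*(9*d + 4) - 4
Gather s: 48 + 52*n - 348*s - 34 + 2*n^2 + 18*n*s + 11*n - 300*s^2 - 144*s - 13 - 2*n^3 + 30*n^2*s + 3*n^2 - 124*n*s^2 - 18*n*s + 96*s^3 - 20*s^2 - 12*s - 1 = -2*n^3 + 5*n^2 + 63*n + 96*s^3 + s^2*(-124*n - 320) + s*(30*n^2 - 504)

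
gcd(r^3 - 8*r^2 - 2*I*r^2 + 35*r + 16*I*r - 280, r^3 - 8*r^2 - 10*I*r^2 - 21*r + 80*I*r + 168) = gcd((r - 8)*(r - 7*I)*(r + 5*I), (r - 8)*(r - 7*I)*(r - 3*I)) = r^2 + r*(-8 - 7*I) + 56*I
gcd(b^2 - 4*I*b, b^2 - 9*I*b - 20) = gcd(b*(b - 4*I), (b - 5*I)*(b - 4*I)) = b - 4*I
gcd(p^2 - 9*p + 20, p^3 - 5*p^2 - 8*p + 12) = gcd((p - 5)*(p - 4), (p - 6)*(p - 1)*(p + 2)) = 1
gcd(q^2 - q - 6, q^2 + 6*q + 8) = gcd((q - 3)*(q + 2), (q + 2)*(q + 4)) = q + 2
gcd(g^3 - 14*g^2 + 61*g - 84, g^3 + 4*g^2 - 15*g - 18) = g - 3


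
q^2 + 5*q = q*(q + 5)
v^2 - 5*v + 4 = (v - 4)*(v - 1)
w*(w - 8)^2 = w^3 - 16*w^2 + 64*w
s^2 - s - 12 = (s - 4)*(s + 3)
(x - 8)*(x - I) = x^2 - 8*x - I*x + 8*I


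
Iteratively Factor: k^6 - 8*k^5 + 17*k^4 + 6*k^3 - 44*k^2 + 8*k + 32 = (k - 2)*(k^5 - 6*k^4 + 5*k^3 + 16*k^2 - 12*k - 16) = (k - 2)^2*(k^4 - 4*k^3 - 3*k^2 + 10*k + 8) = (k - 2)^2*(k + 1)*(k^3 - 5*k^2 + 2*k + 8) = (k - 4)*(k - 2)^2*(k + 1)*(k^2 - k - 2) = (k - 4)*(k - 2)^3*(k + 1)*(k + 1)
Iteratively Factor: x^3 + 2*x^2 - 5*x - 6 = (x - 2)*(x^2 + 4*x + 3) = (x - 2)*(x + 1)*(x + 3)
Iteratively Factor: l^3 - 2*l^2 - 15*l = (l + 3)*(l^2 - 5*l) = (l - 5)*(l + 3)*(l)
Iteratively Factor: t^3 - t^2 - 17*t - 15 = (t + 3)*(t^2 - 4*t - 5) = (t + 1)*(t + 3)*(t - 5)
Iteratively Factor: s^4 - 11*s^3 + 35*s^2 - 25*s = (s - 5)*(s^3 - 6*s^2 + 5*s) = (s - 5)*(s - 1)*(s^2 - 5*s) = (s - 5)^2*(s - 1)*(s)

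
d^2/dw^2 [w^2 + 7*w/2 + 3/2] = 2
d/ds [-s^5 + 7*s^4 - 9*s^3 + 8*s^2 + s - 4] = -5*s^4 + 28*s^3 - 27*s^2 + 16*s + 1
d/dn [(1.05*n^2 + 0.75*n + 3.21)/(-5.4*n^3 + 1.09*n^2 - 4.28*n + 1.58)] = (5.67*n^4 + 8.1*n^3 + 46.6905*n^2 - 3.6798*n + 14.9238)/(29.16*n^6 - 11.772*n^5 + 47.4121*n^4 - 26.3944*n^3 + 21.7628*n^2 - 13.5248*n + 2.4964)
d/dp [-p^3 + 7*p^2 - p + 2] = -3*p^2 + 14*p - 1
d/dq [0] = 0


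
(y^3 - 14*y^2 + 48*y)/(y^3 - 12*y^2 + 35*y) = (y^2 - 14*y + 48)/(y^2 - 12*y + 35)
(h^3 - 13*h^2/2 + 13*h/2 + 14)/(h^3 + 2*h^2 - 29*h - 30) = (h^2 - 15*h/2 + 14)/(h^2 + h - 30)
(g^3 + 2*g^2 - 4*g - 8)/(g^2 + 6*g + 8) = (g^2 - 4)/(g + 4)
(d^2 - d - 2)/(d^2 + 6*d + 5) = (d - 2)/(d + 5)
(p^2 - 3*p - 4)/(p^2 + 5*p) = (p^2 - 3*p - 4)/(p*(p + 5))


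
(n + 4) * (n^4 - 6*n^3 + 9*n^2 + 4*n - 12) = n^5 - 2*n^4 - 15*n^3 + 40*n^2 + 4*n - 48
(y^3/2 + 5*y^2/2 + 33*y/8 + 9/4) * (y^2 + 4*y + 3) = y^5/2 + 9*y^4/2 + 125*y^3/8 + 105*y^2/4 + 171*y/8 + 27/4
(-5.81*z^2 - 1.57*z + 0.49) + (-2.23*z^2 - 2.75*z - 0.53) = -8.04*z^2 - 4.32*z - 0.04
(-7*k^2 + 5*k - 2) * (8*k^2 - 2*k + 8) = -56*k^4 + 54*k^3 - 82*k^2 + 44*k - 16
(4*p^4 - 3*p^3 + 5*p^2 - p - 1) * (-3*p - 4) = -12*p^5 - 7*p^4 - 3*p^3 - 17*p^2 + 7*p + 4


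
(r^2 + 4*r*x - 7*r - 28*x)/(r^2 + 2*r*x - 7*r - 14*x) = (r + 4*x)/(r + 2*x)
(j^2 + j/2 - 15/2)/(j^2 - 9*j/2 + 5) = (j + 3)/(j - 2)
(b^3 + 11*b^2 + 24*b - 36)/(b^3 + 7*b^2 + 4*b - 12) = (b + 6)/(b + 2)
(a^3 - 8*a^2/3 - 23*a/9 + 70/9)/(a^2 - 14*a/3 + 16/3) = (9*a^2 - 6*a - 35)/(3*(3*a - 8))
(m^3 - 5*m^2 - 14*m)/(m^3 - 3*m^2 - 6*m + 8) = m*(m - 7)/(m^2 - 5*m + 4)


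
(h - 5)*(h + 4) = h^2 - h - 20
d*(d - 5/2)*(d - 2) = d^3 - 9*d^2/2 + 5*d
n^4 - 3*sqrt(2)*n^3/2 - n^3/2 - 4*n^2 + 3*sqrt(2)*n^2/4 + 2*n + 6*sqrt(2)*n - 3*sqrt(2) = (n - 2)*(n - 1/2)*(n + 2)*(n - 3*sqrt(2)/2)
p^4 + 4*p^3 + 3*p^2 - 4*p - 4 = (p - 1)*(p + 1)*(p + 2)^2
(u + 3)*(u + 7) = u^2 + 10*u + 21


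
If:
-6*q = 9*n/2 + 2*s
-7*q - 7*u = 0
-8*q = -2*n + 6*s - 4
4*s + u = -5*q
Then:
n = -16/17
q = 18/17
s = -18/17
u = -18/17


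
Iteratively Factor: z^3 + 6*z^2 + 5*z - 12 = (z - 1)*(z^2 + 7*z + 12) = (z - 1)*(z + 3)*(z + 4)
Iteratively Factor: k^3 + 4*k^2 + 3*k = (k + 3)*(k^2 + k) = (k + 1)*(k + 3)*(k)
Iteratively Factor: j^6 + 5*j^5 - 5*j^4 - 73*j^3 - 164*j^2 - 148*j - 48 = (j + 2)*(j^5 + 3*j^4 - 11*j^3 - 51*j^2 - 62*j - 24) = (j + 1)*(j + 2)*(j^4 + 2*j^3 - 13*j^2 - 38*j - 24) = (j - 4)*(j + 1)*(j + 2)*(j^3 + 6*j^2 + 11*j + 6) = (j - 4)*(j + 1)^2*(j + 2)*(j^2 + 5*j + 6) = (j - 4)*(j + 1)^2*(j + 2)^2*(j + 3)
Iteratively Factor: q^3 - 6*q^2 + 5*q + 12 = (q - 4)*(q^2 - 2*q - 3) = (q - 4)*(q + 1)*(q - 3)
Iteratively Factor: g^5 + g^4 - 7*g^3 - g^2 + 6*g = (g)*(g^4 + g^3 - 7*g^2 - g + 6) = g*(g - 2)*(g^3 + 3*g^2 - g - 3) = g*(g - 2)*(g + 3)*(g^2 - 1) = g*(g - 2)*(g - 1)*(g + 3)*(g + 1)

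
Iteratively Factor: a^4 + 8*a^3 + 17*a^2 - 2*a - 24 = (a + 2)*(a^3 + 6*a^2 + 5*a - 12) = (a - 1)*(a + 2)*(a^2 + 7*a + 12) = (a - 1)*(a + 2)*(a + 3)*(a + 4)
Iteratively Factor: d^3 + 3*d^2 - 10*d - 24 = (d - 3)*(d^2 + 6*d + 8) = (d - 3)*(d + 2)*(d + 4)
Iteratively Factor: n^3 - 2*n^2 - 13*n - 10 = (n - 5)*(n^2 + 3*n + 2) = (n - 5)*(n + 1)*(n + 2)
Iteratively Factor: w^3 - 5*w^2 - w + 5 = (w - 5)*(w^2 - 1) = (w - 5)*(w - 1)*(w + 1)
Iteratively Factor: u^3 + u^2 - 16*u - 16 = (u + 4)*(u^2 - 3*u - 4) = (u + 1)*(u + 4)*(u - 4)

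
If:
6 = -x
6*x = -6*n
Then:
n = 6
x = -6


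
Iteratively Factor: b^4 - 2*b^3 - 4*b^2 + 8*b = (b - 2)*(b^3 - 4*b) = (b - 2)^2*(b^2 + 2*b) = b*(b - 2)^2*(b + 2)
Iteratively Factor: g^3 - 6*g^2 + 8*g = (g - 4)*(g^2 - 2*g) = g*(g - 4)*(g - 2)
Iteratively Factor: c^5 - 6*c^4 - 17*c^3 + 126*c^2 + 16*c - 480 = (c - 3)*(c^4 - 3*c^3 - 26*c^2 + 48*c + 160) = (c - 3)*(c + 2)*(c^3 - 5*c^2 - 16*c + 80) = (c - 5)*(c - 3)*(c + 2)*(c^2 - 16) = (c - 5)*(c - 4)*(c - 3)*(c + 2)*(c + 4)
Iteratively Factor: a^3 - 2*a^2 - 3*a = (a + 1)*(a^2 - 3*a) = a*(a + 1)*(a - 3)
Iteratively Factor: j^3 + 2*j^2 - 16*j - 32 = (j + 4)*(j^2 - 2*j - 8) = (j - 4)*(j + 4)*(j + 2)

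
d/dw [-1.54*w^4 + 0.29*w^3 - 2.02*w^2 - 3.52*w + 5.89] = -6.16*w^3 + 0.87*w^2 - 4.04*w - 3.52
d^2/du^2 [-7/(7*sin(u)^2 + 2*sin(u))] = 14*(98*sin(u) + 21 - 145/sin(u) - 42/sin(u)^2 - 4/sin(u)^3)/(7*sin(u) + 2)^3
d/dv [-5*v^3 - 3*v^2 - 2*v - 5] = -15*v^2 - 6*v - 2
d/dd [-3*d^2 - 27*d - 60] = -6*d - 27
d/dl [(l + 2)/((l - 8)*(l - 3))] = (-l^2 - 4*l + 46)/(l^4 - 22*l^3 + 169*l^2 - 528*l + 576)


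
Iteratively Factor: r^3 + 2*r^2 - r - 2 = (r + 2)*(r^2 - 1) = (r + 1)*(r + 2)*(r - 1)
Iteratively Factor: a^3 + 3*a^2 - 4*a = (a - 1)*(a^2 + 4*a) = (a - 1)*(a + 4)*(a)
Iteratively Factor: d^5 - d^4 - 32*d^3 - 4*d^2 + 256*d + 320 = (d + 4)*(d^4 - 5*d^3 - 12*d^2 + 44*d + 80) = (d - 5)*(d + 4)*(d^3 - 12*d - 16) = (d - 5)*(d - 4)*(d + 4)*(d^2 + 4*d + 4) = (d - 5)*(d - 4)*(d + 2)*(d + 4)*(d + 2)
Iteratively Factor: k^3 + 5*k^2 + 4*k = (k)*(k^2 + 5*k + 4) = k*(k + 1)*(k + 4)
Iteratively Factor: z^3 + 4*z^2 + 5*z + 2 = (z + 1)*(z^2 + 3*z + 2) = (z + 1)^2*(z + 2)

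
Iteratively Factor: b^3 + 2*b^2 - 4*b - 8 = (b + 2)*(b^2 - 4) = (b - 2)*(b + 2)*(b + 2)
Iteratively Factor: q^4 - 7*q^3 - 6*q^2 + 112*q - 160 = (q + 4)*(q^3 - 11*q^2 + 38*q - 40) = (q - 4)*(q + 4)*(q^2 - 7*q + 10) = (q - 5)*(q - 4)*(q + 4)*(q - 2)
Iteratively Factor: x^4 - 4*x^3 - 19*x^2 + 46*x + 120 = (x - 4)*(x^3 - 19*x - 30) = (x - 5)*(x - 4)*(x^2 + 5*x + 6) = (x - 5)*(x - 4)*(x + 3)*(x + 2)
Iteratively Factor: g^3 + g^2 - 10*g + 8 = (g + 4)*(g^2 - 3*g + 2) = (g - 1)*(g + 4)*(g - 2)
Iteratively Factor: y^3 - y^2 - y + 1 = (y - 1)*(y^2 - 1) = (y - 1)^2*(y + 1)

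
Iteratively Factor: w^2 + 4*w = (w + 4)*(w)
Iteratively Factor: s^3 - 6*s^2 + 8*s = (s - 4)*(s^2 - 2*s) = (s - 4)*(s - 2)*(s)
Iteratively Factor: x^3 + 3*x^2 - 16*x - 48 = (x - 4)*(x^2 + 7*x + 12) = (x - 4)*(x + 3)*(x + 4)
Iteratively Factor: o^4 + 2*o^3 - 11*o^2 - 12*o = (o - 3)*(o^3 + 5*o^2 + 4*o) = (o - 3)*(o + 1)*(o^2 + 4*o) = (o - 3)*(o + 1)*(o + 4)*(o)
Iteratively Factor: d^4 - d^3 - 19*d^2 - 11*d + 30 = (d + 3)*(d^3 - 4*d^2 - 7*d + 10) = (d + 2)*(d + 3)*(d^2 - 6*d + 5) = (d - 5)*(d + 2)*(d + 3)*(d - 1)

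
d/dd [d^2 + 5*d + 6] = 2*d + 5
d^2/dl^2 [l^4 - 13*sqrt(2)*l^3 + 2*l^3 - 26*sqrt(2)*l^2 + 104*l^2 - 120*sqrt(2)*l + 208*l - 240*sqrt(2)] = 12*l^2 - 78*sqrt(2)*l + 12*l - 52*sqrt(2) + 208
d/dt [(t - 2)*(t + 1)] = 2*t - 1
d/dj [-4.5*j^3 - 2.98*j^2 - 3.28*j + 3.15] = -13.5*j^2 - 5.96*j - 3.28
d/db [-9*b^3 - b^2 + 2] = b*(-27*b - 2)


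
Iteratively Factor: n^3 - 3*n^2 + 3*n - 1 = (n - 1)*(n^2 - 2*n + 1) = (n - 1)^2*(n - 1)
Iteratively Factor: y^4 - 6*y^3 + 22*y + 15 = (y - 3)*(y^3 - 3*y^2 - 9*y - 5) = (y - 3)*(y + 1)*(y^2 - 4*y - 5) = (y - 3)*(y + 1)^2*(y - 5)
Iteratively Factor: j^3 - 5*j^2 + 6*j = (j - 3)*(j^2 - 2*j) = j*(j - 3)*(j - 2)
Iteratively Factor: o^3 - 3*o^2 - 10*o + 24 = (o - 4)*(o^2 + o - 6) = (o - 4)*(o - 2)*(o + 3)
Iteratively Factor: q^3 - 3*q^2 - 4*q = (q)*(q^2 - 3*q - 4) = q*(q - 4)*(q + 1)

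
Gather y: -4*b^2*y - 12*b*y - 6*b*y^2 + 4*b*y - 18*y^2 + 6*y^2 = y^2*(-6*b - 12) + y*(-4*b^2 - 8*b)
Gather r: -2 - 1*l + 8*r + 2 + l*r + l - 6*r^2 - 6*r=-6*r^2 + r*(l + 2)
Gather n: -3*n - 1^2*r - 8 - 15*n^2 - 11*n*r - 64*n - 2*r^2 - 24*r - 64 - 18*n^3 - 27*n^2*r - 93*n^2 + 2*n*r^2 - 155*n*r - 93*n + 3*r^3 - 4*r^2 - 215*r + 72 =-18*n^3 + n^2*(-27*r - 108) + n*(2*r^2 - 166*r - 160) + 3*r^3 - 6*r^2 - 240*r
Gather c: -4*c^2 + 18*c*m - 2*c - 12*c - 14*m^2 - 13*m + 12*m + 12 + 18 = -4*c^2 + c*(18*m - 14) - 14*m^2 - m + 30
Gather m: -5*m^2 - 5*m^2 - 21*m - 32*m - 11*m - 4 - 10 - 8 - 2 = -10*m^2 - 64*m - 24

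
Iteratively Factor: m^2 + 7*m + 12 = (m + 4)*(m + 3)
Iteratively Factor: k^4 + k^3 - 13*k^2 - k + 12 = (k + 4)*(k^3 - 3*k^2 - k + 3) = (k - 1)*(k + 4)*(k^2 - 2*k - 3) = (k - 3)*(k - 1)*(k + 4)*(k + 1)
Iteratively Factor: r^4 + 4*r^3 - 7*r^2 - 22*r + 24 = (r - 1)*(r^3 + 5*r^2 - 2*r - 24) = (r - 1)*(r + 4)*(r^2 + r - 6) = (r - 2)*(r - 1)*(r + 4)*(r + 3)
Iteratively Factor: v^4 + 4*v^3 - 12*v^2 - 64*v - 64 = (v + 2)*(v^3 + 2*v^2 - 16*v - 32) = (v - 4)*(v + 2)*(v^2 + 6*v + 8) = (v - 4)*(v + 2)^2*(v + 4)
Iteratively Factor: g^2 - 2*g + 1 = (g - 1)*(g - 1)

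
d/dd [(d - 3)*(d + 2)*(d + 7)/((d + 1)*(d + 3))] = (d^4 + 8*d^3 + 46*d^2 + 120*d + 129)/(d^4 + 8*d^3 + 22*d^2 + 24*d + 9)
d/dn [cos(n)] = -sin(n)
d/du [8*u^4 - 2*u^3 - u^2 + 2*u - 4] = 32*u^3 - 6*u^2 - 2*u + 2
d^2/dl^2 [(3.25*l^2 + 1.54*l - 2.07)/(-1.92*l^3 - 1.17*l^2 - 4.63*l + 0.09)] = (-23.9616*l^6 - 34.062336*l^5 + 244.16064*l^4 + 124.913274*l^3 + 122.163876*l^2 + 68.453586*l + 87.848622)/(7.077888*l^9 + 12.939264*l^8 + 59.08896*l^7 + 63.011277*l^6 + 141.277509*l^5 + 70.073532*l^4 + 96.374269*l^3 - 5.759532*l^2 + 0.112509*l - 0.000729)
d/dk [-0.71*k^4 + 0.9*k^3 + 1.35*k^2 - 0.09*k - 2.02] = -2.84*k^3 + 2.7*k^2 + 2.7*k - 0.09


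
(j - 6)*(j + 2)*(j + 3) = j^3 - j^2 - 24*j - 36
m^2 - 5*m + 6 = (m - 3)*(m - 2)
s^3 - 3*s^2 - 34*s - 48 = (s - 8)*(s + 2)*(s + 3)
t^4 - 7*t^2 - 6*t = t*(t - 3)*(t + 1)*(t + 2)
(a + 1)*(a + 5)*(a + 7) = a^3 + 13*a^2 + 47*a + 35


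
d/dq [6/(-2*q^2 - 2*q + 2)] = 3*(2*q + 1)/(q^2 + q - 1)^2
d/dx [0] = 0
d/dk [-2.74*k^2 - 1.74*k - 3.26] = -5.48*k - 1.74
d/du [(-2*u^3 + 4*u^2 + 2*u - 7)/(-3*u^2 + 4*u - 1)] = 2*(3*u^4 - 8*u^3 + 14*u^2 - 25*u + 13)/(9*u^4 - 24*u^3 + 22*u^2 - 8*u + 1)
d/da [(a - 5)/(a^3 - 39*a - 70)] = (a^3 - 39*a - 3*(a - 5)*(a^2 - 13) - 70)/(-a^3 + 39*a + 70)^2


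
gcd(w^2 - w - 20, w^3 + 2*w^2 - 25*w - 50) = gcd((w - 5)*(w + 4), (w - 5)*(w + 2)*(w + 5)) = w - 5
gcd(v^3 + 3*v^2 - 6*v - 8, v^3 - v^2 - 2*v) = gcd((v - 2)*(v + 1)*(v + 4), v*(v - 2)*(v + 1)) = v^2 - v - 2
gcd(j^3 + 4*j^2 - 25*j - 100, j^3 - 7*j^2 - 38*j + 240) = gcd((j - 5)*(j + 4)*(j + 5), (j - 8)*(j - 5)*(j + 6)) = j - 5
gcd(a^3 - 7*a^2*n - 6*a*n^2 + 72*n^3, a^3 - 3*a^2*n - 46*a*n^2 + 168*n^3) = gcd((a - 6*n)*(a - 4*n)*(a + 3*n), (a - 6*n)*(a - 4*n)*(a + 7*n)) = a^2 - 10*a*n + 24*n^2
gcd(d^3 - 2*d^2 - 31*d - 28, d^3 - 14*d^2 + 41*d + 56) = d^2 - 6*d - 7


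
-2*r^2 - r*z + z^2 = (-2*r + z)*(r + z)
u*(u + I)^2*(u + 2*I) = u^4 + 4*I*u^3 - 5*u^2 - 2*I*u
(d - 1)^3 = d^3 - 3*d^2 + 3*d - 1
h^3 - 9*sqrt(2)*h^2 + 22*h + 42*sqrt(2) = (h - 7*sqrt(2))*(h - 3*sqrt(2))*(h + sqrt(2))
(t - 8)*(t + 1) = t^2 - 7*t - 8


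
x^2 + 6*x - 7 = (x - 1)*(x + 7)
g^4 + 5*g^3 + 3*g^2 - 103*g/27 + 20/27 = (g - 1/3)^2*(g + 5/3)*(g + 4)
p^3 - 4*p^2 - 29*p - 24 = (p - 8)*(p + 1)*(p + 3)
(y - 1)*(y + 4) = y^2 + 3*y - 4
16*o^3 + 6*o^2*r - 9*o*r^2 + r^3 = (-8*o + r)*(-2*o + r)*(o + r)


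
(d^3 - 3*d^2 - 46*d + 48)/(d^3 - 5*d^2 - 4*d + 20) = (d^3 - 3*d^2 - 46*d + 48)/(d^3 - 5*d^2 - 4*d + 20)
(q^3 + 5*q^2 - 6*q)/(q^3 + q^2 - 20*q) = (q^2 + 5*q - 6)/(q^2 + q - 20)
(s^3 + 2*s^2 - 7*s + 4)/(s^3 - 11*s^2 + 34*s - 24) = (s^2 + 3*s - 4)/(s^2 - 10*s + 24)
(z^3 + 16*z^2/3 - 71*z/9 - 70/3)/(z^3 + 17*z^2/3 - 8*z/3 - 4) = (9*z^2 - 6*z - 35)/(3*(3*z^2 - z - 2))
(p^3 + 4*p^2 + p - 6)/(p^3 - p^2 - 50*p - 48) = (-p^3 - 4*p^2 - p + 6)/(-p^3 + p^2 + 50*p + 48)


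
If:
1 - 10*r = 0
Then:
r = 1/10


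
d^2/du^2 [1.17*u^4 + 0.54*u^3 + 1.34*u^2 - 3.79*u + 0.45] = 14.04*u^2 + 3.24*u + 2.68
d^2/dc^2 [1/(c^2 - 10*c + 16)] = 2*(-c^2 + 10*c + 4*(c - 5)^2 - 16)/(c^2 - 10*c + 16)^3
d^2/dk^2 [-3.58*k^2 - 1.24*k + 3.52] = -7.16000000000000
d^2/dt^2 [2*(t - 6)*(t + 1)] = 4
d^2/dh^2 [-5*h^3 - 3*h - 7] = -30*h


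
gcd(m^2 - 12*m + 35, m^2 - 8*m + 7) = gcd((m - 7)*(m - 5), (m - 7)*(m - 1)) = m - 7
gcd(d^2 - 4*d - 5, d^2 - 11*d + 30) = d - 5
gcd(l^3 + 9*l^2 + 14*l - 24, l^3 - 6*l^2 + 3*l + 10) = 1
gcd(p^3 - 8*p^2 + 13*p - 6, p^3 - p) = p - 1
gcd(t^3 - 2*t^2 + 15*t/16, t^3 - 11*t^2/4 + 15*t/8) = t^2 - 5*t/4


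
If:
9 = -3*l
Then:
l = -3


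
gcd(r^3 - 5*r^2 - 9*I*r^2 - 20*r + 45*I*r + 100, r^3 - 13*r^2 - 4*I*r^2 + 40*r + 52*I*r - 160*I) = r^2 + r*(-5 - 4*I) + 20*I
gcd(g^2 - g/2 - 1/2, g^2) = 1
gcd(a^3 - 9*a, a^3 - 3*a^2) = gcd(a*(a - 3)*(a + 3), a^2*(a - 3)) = a^2 - 3*a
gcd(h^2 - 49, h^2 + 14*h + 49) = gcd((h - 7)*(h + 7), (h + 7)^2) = h + 7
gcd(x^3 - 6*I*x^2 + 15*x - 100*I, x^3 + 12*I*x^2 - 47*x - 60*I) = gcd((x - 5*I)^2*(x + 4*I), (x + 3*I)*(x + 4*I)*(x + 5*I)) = x + 4*I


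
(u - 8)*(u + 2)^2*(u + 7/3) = u^4 - 5*u^3/3 - 112*u^2/3 - 292*u/3 - 224/3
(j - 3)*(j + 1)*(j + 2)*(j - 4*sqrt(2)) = j^4 - 4*sqrt(2)*j^3 - 7*j^2 - 6*j + 28*sqrt(2)*j + 24*sqrt(2)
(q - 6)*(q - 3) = q^2 - 9*q + 18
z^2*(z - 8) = z^3 - 8*z^2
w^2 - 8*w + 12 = (w - 6)*(w - 2)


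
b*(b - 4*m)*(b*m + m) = b^3*m - 4*b^2*m^2 + b^2*m - 4*b*m^2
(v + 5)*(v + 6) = v^2 + 11*v + 30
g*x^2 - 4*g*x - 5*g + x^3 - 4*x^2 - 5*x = (g + x)*(x - 5)*(x + 1)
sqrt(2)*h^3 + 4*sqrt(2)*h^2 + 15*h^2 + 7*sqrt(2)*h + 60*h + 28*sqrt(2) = (h + 4)*(h + 7*sqrt(2))*(sqrt(2)*h + 1)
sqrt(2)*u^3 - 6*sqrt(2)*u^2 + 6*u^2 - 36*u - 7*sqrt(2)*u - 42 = (u - 7)*(u + 3*sqrt(2))*(sqrt(2)*u + sqrt(2))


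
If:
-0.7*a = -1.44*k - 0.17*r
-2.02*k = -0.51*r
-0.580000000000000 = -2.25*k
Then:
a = 0.78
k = 0.26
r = 1.02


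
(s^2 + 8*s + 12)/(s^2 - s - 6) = (s + 6)/(s - 3)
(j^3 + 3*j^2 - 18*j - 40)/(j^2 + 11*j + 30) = (j^2 - 2*j - 8)/(j + 6)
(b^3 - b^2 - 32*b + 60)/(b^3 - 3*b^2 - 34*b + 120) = (b - 2)/(b - 4)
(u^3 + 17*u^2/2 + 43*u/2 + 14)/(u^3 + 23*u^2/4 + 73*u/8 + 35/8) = 4*(u + 4)/(4*u + 5)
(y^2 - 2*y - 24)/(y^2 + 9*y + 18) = (y^2 - 2*y - 24)/(y^2 + 9*y + 18)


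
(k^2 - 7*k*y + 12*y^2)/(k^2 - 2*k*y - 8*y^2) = (k - 3*y)/(k + 2*y)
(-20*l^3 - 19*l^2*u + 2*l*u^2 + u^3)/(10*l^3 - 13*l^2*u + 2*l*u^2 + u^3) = (-4*l^2 - 3*l*u + u^2)/(2*l^2 - 3*l*u + u^2)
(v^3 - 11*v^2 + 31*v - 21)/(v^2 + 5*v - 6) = (v^2 - 10*v + 21)/(v + 6)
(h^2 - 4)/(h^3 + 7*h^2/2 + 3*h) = 2*(h - 2)/(h*(2*h + 3))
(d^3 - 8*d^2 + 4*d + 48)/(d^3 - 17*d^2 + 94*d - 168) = (d + 2)/(d - 7)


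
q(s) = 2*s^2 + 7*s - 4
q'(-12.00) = -41.00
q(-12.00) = 200.00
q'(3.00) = 19.00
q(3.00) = 35.00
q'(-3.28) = -6.12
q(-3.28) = -5.44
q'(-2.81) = -4.24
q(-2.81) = -7.88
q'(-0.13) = 6.48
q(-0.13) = -4.88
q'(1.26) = 12.04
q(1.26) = 8.00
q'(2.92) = 18.68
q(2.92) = 33.49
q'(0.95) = 10.80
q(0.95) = 4.46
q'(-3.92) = -8.68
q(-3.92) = -0.71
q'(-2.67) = -3.68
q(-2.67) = -8.43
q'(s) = 4*s + 7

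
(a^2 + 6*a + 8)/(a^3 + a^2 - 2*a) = (a + 4)/(a*(a - 1))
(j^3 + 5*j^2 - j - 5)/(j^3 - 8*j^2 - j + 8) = (j + 5)/(j - 8)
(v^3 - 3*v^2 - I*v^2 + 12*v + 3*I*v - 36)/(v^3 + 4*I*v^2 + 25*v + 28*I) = (v^2 + 3*v*(-1 + I) - 9*I)/(v^2 + 8*I*v - 7)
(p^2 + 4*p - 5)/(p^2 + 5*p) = (p - 1)/p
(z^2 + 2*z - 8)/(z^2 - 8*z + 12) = (z + 4)/(z - 6)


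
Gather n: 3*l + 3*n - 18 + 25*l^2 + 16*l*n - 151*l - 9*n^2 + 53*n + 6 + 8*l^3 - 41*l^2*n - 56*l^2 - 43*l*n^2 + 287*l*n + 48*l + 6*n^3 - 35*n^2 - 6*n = 8*l^3 - 31*l^2 - 100*l + 6*n^3 + n^2*(-43*l - 44) + n*(-41*l^2 + 303*l + 50) - 12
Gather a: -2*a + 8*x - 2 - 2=-2*a + 8*x - 4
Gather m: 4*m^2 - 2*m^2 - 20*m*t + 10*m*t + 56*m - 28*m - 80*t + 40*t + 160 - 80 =2*m^2 + m*(28 - 10*t) - 40*t + 80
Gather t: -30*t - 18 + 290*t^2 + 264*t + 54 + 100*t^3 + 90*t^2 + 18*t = 100*t^3 + 380*t^2 + 252*t + 36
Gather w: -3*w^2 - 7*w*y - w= -3*w^2 + w*(-7*y - 1)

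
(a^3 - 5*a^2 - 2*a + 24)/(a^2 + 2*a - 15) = (a^2 - 2*a - 8)/(a + 5)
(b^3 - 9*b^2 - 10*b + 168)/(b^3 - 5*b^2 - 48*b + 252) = (b^2 - 3*b - 28)/(b^2 + b - 42)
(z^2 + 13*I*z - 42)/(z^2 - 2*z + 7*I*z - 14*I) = (z + 6*I)/(z - 2)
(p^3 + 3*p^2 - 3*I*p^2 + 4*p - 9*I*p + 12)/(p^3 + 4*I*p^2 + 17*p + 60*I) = (p^2 + p*(3 + I) + 3*I)/(p^2 + 8*I*p - 15)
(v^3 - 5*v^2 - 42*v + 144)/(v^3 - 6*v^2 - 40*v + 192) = (v - 3)/(v - 4)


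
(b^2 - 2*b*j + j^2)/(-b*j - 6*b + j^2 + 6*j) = (-b + j)/(j + 6)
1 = 1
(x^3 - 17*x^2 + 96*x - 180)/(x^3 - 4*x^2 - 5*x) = (x^2 - 12*x + 36)/(x*(x + 1))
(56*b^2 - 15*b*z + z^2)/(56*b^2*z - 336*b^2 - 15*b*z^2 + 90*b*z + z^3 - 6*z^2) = 1/(z - 6)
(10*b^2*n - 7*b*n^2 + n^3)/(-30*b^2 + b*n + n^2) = n*(-2*b + n)/(6*b + n)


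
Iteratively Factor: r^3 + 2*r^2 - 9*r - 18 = (r + 3)*(r^2 - r - 6) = (r - 3)*(r + 3)*(r + 2)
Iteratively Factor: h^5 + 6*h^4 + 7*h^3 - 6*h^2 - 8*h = (h + 1)*(h^4 + 5*h^3 + 2*h^2 - 8*h) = (h - 1)*(h + 1)*(h^3 + 6*h^2 + 8*h) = (h - 1)*(h + 1)*(h + 2)*(h^2 + 4*h) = h*(h - 1)*(h + 1)*(h + 2)*(h + 4)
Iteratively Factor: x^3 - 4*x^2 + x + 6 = (x - 2)*(x^2 - 2*x - 3) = (x - 2)*(x + 1)*(x - 3)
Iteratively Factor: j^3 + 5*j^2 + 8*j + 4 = (j + 2)*(j^2 + 3*j + 2) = (j + 2)^2*(j + 1)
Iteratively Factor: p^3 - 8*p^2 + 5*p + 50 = (p - 5)*(p^2 - 3*p - 10) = (p - 5)^2*(p + 2)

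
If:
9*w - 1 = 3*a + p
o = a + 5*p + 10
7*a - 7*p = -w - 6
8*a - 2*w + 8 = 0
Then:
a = -47/44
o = 169/22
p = -1/4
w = -3/11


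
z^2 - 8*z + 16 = (z - 4)^2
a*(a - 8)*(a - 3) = a^3 - 11*a^2 + 24*a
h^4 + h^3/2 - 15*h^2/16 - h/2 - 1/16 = (h - 1)*(h + 1/4)^2*(h + 1)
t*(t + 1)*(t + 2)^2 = t^4 + 5*t^3 + 8*t^2 + 4*t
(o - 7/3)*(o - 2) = o^2 - 13*o/3 + 14/3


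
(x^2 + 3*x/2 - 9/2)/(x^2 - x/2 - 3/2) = (x + 3)/(x + 1)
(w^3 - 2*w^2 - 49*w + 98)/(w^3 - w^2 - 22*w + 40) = (w^2 - 49)/(w^2 + w - 20)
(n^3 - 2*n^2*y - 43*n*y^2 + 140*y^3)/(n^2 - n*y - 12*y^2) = (n^2 + 2*n*y - 35*y^2)/(n + 3*y)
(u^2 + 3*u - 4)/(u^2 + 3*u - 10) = (u^2 + 3*u - 4)/(u^2 + 3*u - 10)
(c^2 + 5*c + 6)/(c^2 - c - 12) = (c + 2)/(c - 4)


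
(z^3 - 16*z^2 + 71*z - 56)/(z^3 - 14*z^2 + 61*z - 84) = (z^2 - 9*z + 8)/(z^2 - 7*z + 12)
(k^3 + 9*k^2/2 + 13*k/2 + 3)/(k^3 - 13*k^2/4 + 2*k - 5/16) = 8*(2*k^3 + 9*k^2 + 13*k + 6)/(16*k^3 - 52*k^2 + 32*k - 5)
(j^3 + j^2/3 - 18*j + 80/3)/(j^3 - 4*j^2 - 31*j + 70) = (j - 8/3)/(j - 7)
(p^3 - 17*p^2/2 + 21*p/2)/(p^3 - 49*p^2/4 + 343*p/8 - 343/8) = 4*p*(2*p - 3)/(8*p^2 - 42*p + 49)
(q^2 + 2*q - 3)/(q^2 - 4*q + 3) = (q + 3)/(q - 3)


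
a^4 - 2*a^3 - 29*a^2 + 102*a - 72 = (a - 4)*(a - 3)*(a - 1)*(a + 6)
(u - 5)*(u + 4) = u^2 - u - 20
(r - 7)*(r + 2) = r^2 - 5*r - 14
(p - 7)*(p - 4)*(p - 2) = p^3 - 13*p^2 + 50*p - 56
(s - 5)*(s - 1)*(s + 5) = s^3 - s^2 - 25*s + 25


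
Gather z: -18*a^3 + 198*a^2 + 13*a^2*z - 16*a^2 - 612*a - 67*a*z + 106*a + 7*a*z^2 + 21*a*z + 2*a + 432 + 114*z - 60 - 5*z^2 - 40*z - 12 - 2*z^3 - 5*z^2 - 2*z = -18*a^3 + 182*a^2 - 504*a - 2*z^3 + z^2*(7*a - 10) + z*(13*a^2 - 46*a + 72) + 360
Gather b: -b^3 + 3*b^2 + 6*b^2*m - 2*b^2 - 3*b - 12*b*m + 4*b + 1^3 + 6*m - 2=-b^3 + b^2*(6*m + 1) + b*(1 - 12*m) + 6*m - 1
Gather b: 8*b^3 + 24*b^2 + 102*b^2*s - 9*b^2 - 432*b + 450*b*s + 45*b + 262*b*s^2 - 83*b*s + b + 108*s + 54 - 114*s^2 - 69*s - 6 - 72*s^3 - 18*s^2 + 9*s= 8*b^3 + b^2*(102*s + 15) + b*(262*s^2 + 367*s - 386) - 72*s^3 - 132*s^2 + 48*s + 48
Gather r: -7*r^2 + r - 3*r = -7*r^2 - 2*r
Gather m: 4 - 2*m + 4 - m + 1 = 9 - 3*m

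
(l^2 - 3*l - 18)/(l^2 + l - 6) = (l - 6)/(l - 2)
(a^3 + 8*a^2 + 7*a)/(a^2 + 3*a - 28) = a*(a + 1)/(a - 4)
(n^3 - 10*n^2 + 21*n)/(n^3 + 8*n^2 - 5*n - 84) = n*(n - 7)/(n^2 + 11*n + 28)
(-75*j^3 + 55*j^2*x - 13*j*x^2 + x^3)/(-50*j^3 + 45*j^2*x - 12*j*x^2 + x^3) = (-3*j + x)/(-2*j + x)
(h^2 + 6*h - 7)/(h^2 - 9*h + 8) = (h + 7)/(h - 8)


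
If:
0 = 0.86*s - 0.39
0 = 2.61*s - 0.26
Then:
No Solution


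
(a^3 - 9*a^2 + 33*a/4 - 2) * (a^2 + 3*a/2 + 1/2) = a^5 - 15*a^4/2 - 19*a^3/4 + 47*a^2/8 + 9*a/8 - 1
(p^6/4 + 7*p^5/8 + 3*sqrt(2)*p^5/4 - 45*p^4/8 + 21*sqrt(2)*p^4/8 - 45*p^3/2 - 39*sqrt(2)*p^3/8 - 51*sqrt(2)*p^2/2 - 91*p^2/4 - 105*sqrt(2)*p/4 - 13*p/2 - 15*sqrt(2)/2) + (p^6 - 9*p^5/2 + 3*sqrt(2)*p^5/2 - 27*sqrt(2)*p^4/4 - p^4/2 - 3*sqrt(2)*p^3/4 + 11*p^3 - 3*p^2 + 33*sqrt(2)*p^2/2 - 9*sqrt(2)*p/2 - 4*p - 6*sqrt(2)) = 5*p^6/4 - 29*p^5/8 + 9*sqrt(2)*p^5/4 - 49*p^4/8 - 33*sqrt(2)*p^4/8 - 23*p^3/2 - 45*sqrt(2)*p^3/8 - 103*p^2/4 - 9*sqrt(2)*p^2 - 123*sqrt(2)*p/4 - 21*p/2 - 27*sqrt(2)/2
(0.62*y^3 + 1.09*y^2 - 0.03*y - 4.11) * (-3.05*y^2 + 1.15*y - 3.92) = -1.891*y^5 - 2.6115*y^4 - 1.0854*y^3 + 8.2282*y^2 - 4.6089*y + 16.1112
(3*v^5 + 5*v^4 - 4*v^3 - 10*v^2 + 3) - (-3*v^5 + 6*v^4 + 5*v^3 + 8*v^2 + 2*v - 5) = 6*v^5 - v^4 - 9*v^3 - 18*v^2 - 2*v + 8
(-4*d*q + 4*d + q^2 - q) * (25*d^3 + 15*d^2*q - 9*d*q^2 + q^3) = -100*d^4*q + 100*d^4 - 35*d^3*q^2 + 35*d^3*q + 51*d^2*q^3 - 51*d^2*q^2 - 13*d*q^4 + 13*d*q^3 + q^5 - q^4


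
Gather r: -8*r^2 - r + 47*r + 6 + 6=-8*r^2 + 46*r + 12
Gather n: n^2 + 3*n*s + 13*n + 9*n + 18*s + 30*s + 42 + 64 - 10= n^2 + n*(3*s + 22) + 48*s + 96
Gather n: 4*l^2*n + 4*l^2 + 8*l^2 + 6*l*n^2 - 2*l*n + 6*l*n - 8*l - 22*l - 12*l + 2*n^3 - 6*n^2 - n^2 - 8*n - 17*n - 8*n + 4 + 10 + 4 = 12*l^2 - 42*l + 2*n^3 + n^2*(6*l - 7) + n*(4*l^2 + 4*l - 33) + 18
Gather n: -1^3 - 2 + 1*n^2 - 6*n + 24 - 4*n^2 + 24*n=-3*n^2 + 18*n + 21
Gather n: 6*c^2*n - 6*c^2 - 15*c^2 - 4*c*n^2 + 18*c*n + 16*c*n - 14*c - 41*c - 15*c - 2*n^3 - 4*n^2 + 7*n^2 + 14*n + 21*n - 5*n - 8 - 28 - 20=-21*c^2 - 70*c - 2*n^3 + n^2*(3 - 4*c) + n*(6*c^2 + 34*c + 30) - 56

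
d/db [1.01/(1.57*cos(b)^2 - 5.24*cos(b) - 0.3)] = (3.1714*cos(b) - 5.2924)*sin(b)/(-1.57*cos(b)^2 + 5.24*cos(b) + 0.3)^2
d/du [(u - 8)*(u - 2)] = 2*u - 10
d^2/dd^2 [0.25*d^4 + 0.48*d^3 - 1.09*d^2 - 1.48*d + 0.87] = 3.0*d^2 + 2.88*d - 2.18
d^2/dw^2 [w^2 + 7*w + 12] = 2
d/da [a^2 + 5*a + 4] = 2*a + 5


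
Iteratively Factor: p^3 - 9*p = (p)*(p^2 - 9) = p*(p + 3)*(p - 3)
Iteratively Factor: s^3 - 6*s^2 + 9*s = (s - 3)*(s^2 - 3*s) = s*(s - 3)*(s - 3)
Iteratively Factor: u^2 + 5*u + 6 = (u + 2)*(u + 3)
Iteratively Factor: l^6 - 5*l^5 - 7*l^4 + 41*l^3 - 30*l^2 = (l + 3)*(l^5 - 8*l^4 + 17*l^3 - 10*l^2) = (l - 5)*(l + 3)*(l^4 - 3*l^3 + 2*l^2) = l*(l - 5)*(l + 3)*(l^3 - 3*l^2 + 2*l) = l*(l - 5)*(l - 2)*(l + 3)*(l^2 - l) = l^2*(l - 5)*(l - 2)*(l + 3)*(l - 1)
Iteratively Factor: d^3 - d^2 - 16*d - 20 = (d + 2)*(d^2 - 3*d - 10) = (d - 5)*(d + 2)*(d + 2)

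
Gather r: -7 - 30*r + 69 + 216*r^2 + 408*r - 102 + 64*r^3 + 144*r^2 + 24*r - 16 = 64*r^3 + 360*r^2 + 402*r - 56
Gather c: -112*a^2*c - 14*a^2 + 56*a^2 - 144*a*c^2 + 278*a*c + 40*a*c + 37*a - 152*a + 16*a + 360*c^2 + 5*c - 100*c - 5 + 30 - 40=42*a^2 - 99*a + c^2*(360 - 144*a) + c*(-112*a^2 + 318*a - 95) - 15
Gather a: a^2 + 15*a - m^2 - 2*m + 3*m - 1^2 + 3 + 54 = a^2 + 15*a - m^2 + m + 56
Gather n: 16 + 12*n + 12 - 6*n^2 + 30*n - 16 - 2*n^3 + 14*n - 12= -2*n^3 - 6*n^2 + 56*n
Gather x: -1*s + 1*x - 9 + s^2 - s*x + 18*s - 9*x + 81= s^2 + 17*s + x*(-s - 8) + 72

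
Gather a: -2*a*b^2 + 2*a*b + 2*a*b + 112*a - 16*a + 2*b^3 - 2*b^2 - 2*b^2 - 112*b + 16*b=a*(-2*b^2 + 4*b + 96) + 2*b^3 - 4*b^2 - 96*b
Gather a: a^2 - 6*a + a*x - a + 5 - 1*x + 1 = a^2 + a*(x - 7) - x + 6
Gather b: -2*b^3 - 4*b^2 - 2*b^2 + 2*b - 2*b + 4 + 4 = -2*b^3 - 6*b^2 + 8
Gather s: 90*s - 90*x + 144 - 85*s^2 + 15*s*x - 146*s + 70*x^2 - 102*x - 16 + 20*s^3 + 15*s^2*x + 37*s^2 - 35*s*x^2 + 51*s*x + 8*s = 20*s^3 + s^2*(15*x - 48) + s*(-35*x^2 + 66*x - 48) + 70*x^2 - 192*x + 128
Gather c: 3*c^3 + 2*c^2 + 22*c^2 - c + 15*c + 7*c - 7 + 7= 3*c^3 + 24*c^2 + 21*c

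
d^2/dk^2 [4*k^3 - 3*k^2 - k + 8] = 24*k - 6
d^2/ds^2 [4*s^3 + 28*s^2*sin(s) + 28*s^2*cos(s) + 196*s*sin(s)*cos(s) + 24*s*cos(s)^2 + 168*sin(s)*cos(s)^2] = -28*sqrt(2)*s^2*sin(s + pi/4) - 392*s*sin(2*s) - 48*s*cos(2*s) + 112*sqrt(2)*s*cos(s + pi/4) + 24*s + 14*sin(s) - 48*sin(2*s) - 378*sin(3*s) + 56*cos(s) + 392*cos(2*s)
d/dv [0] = 0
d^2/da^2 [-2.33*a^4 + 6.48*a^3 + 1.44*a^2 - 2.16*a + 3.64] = -27.96*a^2 + 38.88*a + 2.88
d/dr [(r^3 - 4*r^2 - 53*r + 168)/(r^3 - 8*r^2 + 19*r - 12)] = 4*(-r^2 + 30*r - 71)/(r^4 - 10*r^3 + 33*r^2 - 40*r + 16)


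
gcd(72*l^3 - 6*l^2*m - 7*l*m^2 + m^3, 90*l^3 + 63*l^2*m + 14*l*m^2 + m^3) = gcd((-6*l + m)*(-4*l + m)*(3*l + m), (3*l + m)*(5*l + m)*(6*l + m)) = 3*l + m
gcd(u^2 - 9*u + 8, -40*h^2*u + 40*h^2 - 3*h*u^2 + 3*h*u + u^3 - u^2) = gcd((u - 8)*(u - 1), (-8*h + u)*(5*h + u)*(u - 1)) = u - 1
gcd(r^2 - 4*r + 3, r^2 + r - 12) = r - 3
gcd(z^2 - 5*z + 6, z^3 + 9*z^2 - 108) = z - 3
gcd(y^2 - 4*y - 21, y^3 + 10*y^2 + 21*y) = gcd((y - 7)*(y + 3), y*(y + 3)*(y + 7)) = y + 3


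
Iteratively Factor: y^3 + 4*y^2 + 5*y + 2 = (y + 1)*(y^2 + 3*y + 2) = (y + 1)^2*(y + 2)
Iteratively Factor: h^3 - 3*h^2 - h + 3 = (h - 3)*(h^2 - 1) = (h - 3)*(h + 1)*(h - 1)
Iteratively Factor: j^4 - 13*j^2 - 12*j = (j)*(j^3 - 13*j - 12) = j*(j - 4)*(j^2 + 4*j + 3) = j*(j - 4)*(j + 3)*(j + 1)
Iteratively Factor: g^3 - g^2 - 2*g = (g)*(g^2 - g - 2) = g*(g - 2)*(g + 1)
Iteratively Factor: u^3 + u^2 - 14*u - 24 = (u + 2)*(u^2 - u - 12) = (u - 4)*(u + 2)*(u + 3)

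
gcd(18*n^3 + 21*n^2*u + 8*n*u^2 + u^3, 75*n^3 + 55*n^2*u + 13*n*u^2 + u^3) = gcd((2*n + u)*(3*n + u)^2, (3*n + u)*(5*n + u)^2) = 3*n + u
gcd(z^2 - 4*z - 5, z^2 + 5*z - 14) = 1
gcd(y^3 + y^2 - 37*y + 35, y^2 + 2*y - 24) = 1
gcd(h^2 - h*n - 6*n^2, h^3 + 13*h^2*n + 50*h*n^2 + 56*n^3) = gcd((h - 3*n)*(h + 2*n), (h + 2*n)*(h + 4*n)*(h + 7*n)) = h + 2*n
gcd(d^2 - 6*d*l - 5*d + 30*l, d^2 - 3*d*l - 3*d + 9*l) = 1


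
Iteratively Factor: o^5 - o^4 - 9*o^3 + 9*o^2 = (o)*(o^4 - o^3 - 9*o^2 + 9*o) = o*(o + 3)*(o^3 - 4*o^2 + 3*o) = o*(o - 3)*(o + 3)*(o^2 - o) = o^2*(o - 3)*(o + 3)*(o - 1)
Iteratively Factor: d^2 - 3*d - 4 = (d - 4)*(d + 1)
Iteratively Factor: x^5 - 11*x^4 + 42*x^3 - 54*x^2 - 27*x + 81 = (x - 3)*(x^4 - 8*x^3 + 18*x^2 - 27) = (x - 3)^2*(x^3 - 5*x^2 + 3*x + 9) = (x - 3)^3*(x^2 - 2*x - 3) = (x - 3)^3*(x + 1)*(x - 3)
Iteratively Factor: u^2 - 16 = (u + 4)*(u - 4)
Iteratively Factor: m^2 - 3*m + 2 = (m - 2)*(m - 1)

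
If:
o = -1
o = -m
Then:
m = 1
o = -1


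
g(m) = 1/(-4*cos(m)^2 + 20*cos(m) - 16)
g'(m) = (-8*sin(m)*cos(m) + 20*sin(m))/(-4*cos(m)^2 + 20*cos(m) - 16)^2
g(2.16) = -0.04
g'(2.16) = 0.03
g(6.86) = -0.49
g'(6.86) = 1.73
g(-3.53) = -0.03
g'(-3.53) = 0.01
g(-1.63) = -0.06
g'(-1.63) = -0.07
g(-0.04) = -104.15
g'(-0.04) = -5208.33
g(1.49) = -0.07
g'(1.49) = 0.09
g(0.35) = -1.35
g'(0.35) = 7.77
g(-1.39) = -0.08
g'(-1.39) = -0.12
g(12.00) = -0.51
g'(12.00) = -1.83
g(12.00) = -0.51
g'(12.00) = -1.83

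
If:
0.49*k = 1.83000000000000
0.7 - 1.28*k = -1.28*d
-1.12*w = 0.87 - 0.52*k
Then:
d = 3.19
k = 3.73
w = 0.96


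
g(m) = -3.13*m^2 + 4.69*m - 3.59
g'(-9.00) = 61.03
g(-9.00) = -299.33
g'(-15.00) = 98.59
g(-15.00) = -778.19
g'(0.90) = -0.94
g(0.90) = -1.90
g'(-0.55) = 8.13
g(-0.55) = -7.12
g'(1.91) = -7.27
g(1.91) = -6.05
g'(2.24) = -9.33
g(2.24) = -8.79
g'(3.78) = -18.97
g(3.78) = -30.58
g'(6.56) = -36.38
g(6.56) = -107.52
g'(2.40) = -10.33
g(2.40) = -10.36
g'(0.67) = 0.50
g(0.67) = -1.85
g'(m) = 4.69 - 6.26*m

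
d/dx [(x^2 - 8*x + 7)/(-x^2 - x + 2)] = -9/(x^2 + 4*x + 4)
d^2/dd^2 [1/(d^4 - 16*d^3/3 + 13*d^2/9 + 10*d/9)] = 18*(d*(-54*d^2 + 144*d - 13)*(9*d^3 - 48*d^2 + 13*d + 10) + 4*(18*d^3 - 72*d^2 + 13*d + 5)^2)/(d^3*(9*d^3 - 48*d^2 + 13*d + 10)^3)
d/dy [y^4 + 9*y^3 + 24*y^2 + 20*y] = 4*y^3 + 27*y^2 + 48*y + 20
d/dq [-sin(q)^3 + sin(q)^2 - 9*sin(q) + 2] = (-3*sin(q)^2 + 2*sin(q) - 9)*cos(q)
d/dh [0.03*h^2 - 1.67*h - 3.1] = 0.06*h - 1.67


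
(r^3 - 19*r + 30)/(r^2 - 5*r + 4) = (r^3 - 19*r + 30)/(r^2 - 5*r + 4)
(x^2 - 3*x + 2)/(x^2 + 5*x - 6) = (x - 2)/(x + 6)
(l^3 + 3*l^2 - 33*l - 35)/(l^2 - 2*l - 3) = (l^2 + 2*l - 35)/(l - 3)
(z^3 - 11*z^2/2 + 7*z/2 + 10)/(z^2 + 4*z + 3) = (z^2 - 13*z/2 + 10)/(z + 3)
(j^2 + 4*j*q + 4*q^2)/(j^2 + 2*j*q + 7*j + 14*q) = (j + 2*q)/(j + 7)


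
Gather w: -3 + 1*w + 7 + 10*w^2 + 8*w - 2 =10*w^2 + 9*w + 2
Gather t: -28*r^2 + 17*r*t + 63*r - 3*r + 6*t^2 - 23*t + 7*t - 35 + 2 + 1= -28*r^2 + 60*r + 6*t^2 + t*(17*r - 16) - 32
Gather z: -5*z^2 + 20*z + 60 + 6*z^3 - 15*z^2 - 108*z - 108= 6*z^3 - 20*z^2 - 88*z - 48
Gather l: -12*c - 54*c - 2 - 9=-66*c - 11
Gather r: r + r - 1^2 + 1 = 2*r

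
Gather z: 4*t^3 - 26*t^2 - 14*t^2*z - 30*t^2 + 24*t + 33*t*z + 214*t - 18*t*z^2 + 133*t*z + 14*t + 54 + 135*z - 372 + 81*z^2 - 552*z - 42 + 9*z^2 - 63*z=4*t^3 - 56*t^2 + 252*t + z^2*(90 - 18*t) + z*(-14*t^2 + 166*t - 480) - 360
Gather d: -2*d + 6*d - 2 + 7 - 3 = 4*d + 2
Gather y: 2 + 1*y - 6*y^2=-6*y^2 + y + 2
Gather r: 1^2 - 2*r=1 - 2*r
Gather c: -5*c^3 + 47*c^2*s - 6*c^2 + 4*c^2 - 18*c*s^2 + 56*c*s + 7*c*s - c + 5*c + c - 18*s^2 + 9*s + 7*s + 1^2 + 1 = -5*c^3 + c^2*(47*s - 2) + c*(-18*s^2 + 63*s + 5) - 18*s^2 + 16*s + 2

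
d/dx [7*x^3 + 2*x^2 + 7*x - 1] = 21*x^2 + 4*x + 7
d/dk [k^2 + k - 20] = 2*k + 1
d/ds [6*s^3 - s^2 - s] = 18*s^2 - 2*s - 1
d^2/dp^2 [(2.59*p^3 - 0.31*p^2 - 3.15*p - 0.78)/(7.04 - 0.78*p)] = (-3.151512*p^3 + 85.333248*p^2 - 770.187264*p + 66.271856)/(0.474552*p^3 - 12.849408*p^2 + 115.974144*p - 348.913664)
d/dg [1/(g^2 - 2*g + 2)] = 2*(1 - g)/(g^2 - 2*g + 2)^2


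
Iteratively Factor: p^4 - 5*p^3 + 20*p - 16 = (p - 2)*(p^3 - 3*p^2 - 6*p + 8) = (p - 2)*(p - 1)*(p^2 - 2*p - 8) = (p - 4)*(p - 2)*(p - 1)*(p + 2)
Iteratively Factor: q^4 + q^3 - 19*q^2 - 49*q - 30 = (q + 1)*(q^3 - 19*q - 30) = (q + 1)*(q + 3)*(q^2 - 3*q - 10) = (q + 1)*(q + 2)*(q + 3)*(q - 5)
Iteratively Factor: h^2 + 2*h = (h)*(h + 2)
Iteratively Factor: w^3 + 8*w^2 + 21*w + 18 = (w + 3)*(w^2 + 5*w + 6) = (w + 2)*(w + 3)*(w + 3)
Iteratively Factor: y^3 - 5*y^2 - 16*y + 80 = (y - 5)*(y^2 - 16) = (y - 5)*(y + 4)*(y - 4)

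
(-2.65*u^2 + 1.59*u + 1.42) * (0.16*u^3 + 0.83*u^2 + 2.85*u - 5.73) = -0.424*u^5 - 1.9451*u^4 - 6.0056*u^3 + 20.8946*u^2 - 5.0637*u - 8.1366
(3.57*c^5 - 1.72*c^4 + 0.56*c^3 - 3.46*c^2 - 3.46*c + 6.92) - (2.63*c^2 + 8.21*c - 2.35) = 3.57*c^5 - 1.72*c^4 + 0.56*c^3 - 6.09*c^2 - 11.67*c + 9.27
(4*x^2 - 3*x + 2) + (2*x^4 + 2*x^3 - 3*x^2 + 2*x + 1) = 2*x^4 + 2*x^3 + x^2 - x + 3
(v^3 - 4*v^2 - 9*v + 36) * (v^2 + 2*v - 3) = v^5 - 2*v^4 - 20*v^3 + 30*v^2 + 99*v - 108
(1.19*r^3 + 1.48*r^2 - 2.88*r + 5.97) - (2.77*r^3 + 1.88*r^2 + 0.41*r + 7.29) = -1.58*r^3 - 0.4*r^2 - 3.29*r - 1.32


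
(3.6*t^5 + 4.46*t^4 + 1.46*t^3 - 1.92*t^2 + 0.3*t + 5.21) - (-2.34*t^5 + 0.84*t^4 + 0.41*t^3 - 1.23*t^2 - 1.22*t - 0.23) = 5.94*t^5 + 3.62*t^4 + 1.05*t^3 - 0.69*t^2 + 1.52*t + 5.44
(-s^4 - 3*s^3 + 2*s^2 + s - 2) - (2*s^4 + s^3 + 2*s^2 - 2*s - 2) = -3*s^4 - 4*s^3 + 3*s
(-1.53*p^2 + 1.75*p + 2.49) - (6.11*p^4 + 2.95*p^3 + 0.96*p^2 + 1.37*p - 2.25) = -6.11*p^4 - 2.95*p^3 - 2.49*p^2 + 0.38*p + 4.74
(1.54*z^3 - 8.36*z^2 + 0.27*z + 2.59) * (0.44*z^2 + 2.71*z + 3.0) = 0.6776*z^5 + 0.495*z^4 - 17.9168*z^3 - 23.2087*z^2 + 7.8289*z + 7.77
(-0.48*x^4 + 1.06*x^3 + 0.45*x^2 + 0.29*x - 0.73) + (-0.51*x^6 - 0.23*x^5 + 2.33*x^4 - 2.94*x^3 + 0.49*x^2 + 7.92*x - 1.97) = -0.51*x^6 - 0.23*x^5 + 1.85*x^4 - 1.88*x^3 + 0.94*x^2 + 8.21*x - 2.7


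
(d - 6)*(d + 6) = d^2 - 36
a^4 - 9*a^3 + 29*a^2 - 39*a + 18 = (a - 3)^2*(a - 2)*(a - 1)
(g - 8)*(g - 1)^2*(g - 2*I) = g^4 - 10*g^3 - 2*I*g^3 + 17*g^2 + 20*I*g^2 - 8*g - 34*I*g + 16*I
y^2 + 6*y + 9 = (y + 3)^2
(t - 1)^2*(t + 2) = t^3 - 3*t + 2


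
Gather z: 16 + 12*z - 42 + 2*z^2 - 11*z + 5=2*z^2 + z - 21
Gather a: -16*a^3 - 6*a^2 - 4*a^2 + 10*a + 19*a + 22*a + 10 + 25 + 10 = -16*a^3 - 10*a^2 + 51*a + 45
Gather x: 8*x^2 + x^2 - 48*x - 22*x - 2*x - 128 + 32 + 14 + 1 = 9*x^2 - 72*x - 81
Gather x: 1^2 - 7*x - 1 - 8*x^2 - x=-8*x^2 - 8*x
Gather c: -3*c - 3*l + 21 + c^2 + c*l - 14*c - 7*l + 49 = c^2 + c*(l - 17) - 10*l + 70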